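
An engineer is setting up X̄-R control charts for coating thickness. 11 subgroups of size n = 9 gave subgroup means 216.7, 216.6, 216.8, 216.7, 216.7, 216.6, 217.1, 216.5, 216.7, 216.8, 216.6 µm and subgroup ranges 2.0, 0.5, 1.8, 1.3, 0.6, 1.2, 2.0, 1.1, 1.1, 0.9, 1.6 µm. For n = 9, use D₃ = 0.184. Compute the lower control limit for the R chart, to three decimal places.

0.236

R̄ = (2.0 + 0.5 + 1.8 + 1.3 + 0.6 + 1.2 + 2.0 + 1.1 + 1.1 + 0.9 + 1.6) / 11 = 14.1000 / 11 = 1.2818
LCL_R = D₃·R̄ = 0.184 × 1.2818 = 0.2359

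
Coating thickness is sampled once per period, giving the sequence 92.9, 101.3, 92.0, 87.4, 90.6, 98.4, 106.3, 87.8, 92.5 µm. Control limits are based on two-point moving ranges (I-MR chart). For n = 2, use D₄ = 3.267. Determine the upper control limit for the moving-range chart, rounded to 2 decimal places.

Moving ranges: 8.4, 9.3, 4.6, 3.2, 7.8, 7.9, 18.5, 4.7; M̄R̄ = 64.4000 / 8 = 8.0500
UCL_MR = D₄·M̄R̄ = 3.267 × 8.0500 = 26.2994

26.30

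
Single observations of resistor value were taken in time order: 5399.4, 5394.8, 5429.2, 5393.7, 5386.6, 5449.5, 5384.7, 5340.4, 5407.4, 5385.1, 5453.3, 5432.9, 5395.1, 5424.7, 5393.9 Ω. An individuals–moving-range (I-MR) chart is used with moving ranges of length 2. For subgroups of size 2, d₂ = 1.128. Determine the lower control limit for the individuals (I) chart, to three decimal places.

5304.086

X̄ = (5399.4 + 5394.8 + 5429.2 + 5393.7 + 5386.6 + 5449.5 + 5384.7 + 5340.4 + 5407.4 + 5385.1 + 5453.3 + 5432.9 + 5395.1 + 5424.7 + 5393.9) / 15 = 5404.7133
Moving ranges: 4.6, 34.4, 35.5, 7.1, 62.9, 64.8, 44.3, 67.0, 22.3, 68.2, 20.4, 37.8, 29.6, 30.8; M̄R̄ = 529.7000 / 14 = 37.8357
LCL = X̄ − 3·M̄R̄/d₂ = 5404.7133 − 3 × 37.8357 / 1.128 = 5304.0864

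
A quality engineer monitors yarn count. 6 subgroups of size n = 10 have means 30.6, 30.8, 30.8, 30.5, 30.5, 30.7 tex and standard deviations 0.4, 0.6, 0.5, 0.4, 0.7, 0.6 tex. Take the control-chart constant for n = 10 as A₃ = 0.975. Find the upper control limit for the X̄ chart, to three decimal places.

X̄̄ = (30.6 + 30.8 + 30.8 + 30.5 + 30.5 + 30.7) / 6 = 30.6500
s̄ = (0.4 + 0.6 + 0.5 + 0.4 + 0.7 + 0.6) / 6 = 0.5333
UCL = X̄̄ + A₃·s̄ = 30.6500 + 0.975 × 0.5333 = 31.1700

31.170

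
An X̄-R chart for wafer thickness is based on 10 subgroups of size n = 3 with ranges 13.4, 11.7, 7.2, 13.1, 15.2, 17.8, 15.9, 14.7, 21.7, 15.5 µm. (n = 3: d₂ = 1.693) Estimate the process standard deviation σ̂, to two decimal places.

8.64

R̄ = (13.4 + 11.7 + 7.2 + 13.1 + 15.2 + 17.8 + 15.9 + 14.7 + 21.7 + 15.5) / 10 = 14.6200
σ̂ = R̄ / d₂ = 14.6200 / 1.693 = 8.6356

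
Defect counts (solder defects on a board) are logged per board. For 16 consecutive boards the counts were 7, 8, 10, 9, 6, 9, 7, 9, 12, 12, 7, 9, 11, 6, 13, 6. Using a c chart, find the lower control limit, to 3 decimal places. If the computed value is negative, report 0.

0.000

c̄ = (7 + 8 + 10 + 9 + 6 + 9 + 7 + 9 + 12 + 12 + 7 + 9 + 11 + 6 + 13 + 6) / 16 = 141 / 16 = 8.8125
LCL = c̄ − 3√c̄ = 8.8125 − 3 × 2.9686 = -0.0933 → 0 (cannot be negative)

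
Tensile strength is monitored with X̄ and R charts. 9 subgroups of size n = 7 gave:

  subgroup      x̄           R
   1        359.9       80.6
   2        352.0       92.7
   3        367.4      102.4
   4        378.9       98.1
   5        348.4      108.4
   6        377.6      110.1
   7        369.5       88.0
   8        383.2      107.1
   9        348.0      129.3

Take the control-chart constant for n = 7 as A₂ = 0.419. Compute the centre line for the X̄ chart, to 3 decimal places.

X̄̄ = (359.9 + 352.0 + 367.4 + 378.9 + 348.4 + 377.6 + 369.5 + 383.2 + 348.0) / 9 = 3284.9000 / 9 = 364.9889
CL = X̄̄ = 364.9889

364.989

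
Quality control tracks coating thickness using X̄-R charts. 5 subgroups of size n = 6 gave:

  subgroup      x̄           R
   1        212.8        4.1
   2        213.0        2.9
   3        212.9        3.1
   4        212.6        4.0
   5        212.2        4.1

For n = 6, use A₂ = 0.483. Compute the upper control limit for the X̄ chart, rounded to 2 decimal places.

X̄̄ = (212.8 + 213.0 + 212.9 + 212.6 + 212.2) / 5 = 1063.5000 / 5 = 212.7000
R̄ = (4.1 + 2.9 + 3.1 + 4.0 + 4.1) / 5 = 18.2000 / 5 = 3.6400
UCL = X̄̄ + A₂·R̄ = 212.7000 + 0.483 × 3.6400 = 214.4581

214.46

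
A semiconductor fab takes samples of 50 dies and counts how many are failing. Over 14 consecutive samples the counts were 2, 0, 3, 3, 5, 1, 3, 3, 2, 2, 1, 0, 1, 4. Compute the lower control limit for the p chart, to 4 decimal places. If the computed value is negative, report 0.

p̄ = Σdᵢ / (k·n) = 30 / (14 × 50) = 0.04286
LCL = p̄ − 3·√(p̄(1−p̄)/n) = 0.04286 − 3 × 0.02864 = -0.04307 → 0 (negative, so LCL = 0)

0.0000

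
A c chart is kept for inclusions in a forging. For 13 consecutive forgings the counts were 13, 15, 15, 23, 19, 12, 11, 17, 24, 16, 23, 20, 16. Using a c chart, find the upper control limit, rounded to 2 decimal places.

c̄ = (13 + 15 + 15 + 23 + 19 + 12 + 11 + 17 + 24 + 16 + 23 + 20 + 16) / 13 = 224 / 13 = 17.2308
UCL = c̄ + 3√c̄ = 17.2308 + 3 × √17.2308 = 17.2308 + 3 × 4.1510 = 29.6838

29.68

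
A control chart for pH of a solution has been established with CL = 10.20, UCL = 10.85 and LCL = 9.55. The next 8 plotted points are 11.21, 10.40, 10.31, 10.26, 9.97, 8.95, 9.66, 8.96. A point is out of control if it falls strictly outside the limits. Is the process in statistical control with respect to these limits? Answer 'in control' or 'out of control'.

out of control

Compare each point to [9.55, 10.85]: sample 1 = 11.21 > UCL; sample 6 = 8.95 < LCL; sample 8 = 8.96 < LCL.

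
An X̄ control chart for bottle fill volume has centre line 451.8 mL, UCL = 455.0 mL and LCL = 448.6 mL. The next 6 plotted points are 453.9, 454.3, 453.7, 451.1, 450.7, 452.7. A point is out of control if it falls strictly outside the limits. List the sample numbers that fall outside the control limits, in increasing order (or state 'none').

All 6 points lie within [448.6, 455.0].

none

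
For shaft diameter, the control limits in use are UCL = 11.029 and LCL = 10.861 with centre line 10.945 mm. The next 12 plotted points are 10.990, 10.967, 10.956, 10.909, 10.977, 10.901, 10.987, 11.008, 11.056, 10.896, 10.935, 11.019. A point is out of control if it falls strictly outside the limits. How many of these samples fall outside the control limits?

1

Compare each point to [10.861, 11.029]: sample 9 = 11.056 > UCL.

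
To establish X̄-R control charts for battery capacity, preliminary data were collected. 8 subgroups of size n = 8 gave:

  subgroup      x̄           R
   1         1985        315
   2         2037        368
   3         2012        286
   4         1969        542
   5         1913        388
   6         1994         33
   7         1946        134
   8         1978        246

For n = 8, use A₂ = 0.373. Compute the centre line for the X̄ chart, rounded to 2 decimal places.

X̄̄ = (1985 + 2037 + 2012 + 1969 + 1913 + 1994 + 1946 + 1978) / 8 = 15834.0000 / 8 = 1979.2500
CL = X̄̄ = 1979.2500

1979.25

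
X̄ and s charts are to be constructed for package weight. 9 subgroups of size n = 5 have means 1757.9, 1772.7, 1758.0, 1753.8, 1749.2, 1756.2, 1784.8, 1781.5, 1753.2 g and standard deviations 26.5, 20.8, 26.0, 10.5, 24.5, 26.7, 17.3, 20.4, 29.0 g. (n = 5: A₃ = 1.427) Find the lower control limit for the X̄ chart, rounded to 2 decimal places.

X̄̄ = (1757.9 + 1772.7 + 1758.0 + 1753.8 + 1749.2 + 1756.2 + 1784.8 + 1781.5 + 1753.2) / 9 = 1763.0333
s̄ = (26.5 + 20.8 + 26.0 + 10.5 + 24.5 + 26.7 + 17.3 + 20.4 + 29.0) / 9 = 22.4111
LCL = X̄̄ − A₃·s̄ = 1763.0333 − 1.427 × 22.4111 = 1731.0527

1731.05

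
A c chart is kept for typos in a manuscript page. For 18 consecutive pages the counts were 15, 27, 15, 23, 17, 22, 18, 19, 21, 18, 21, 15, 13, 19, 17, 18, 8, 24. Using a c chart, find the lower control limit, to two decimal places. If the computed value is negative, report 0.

c̄ = (15 + 27 + 15 + 23 + 17 + 22 + 18 + 19 + 21 + 18 + 21 + 15 + 13 + 19 + 17 + 18 + 8 + 24) / 18 = 330 / 18 = 18.3333
LCL = c̄ − 3√c̄ = 18.3333 − 3 × 4.2817 = 5.4881

5.49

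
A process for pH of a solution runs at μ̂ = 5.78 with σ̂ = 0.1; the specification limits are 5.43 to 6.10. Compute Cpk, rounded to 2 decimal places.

Cpu = (USL − μ̂) / (3σ̂) = (6.10 − 5.78) / (3 × 0.1) = 1.0667; Cpl = (μ̂ − LSL) / (3σ̂) = (5.78 − 5.43) / (3 × 0.1) = 1.1667; Cpk = min(Cpu, Cpl) = 1.0667

1.07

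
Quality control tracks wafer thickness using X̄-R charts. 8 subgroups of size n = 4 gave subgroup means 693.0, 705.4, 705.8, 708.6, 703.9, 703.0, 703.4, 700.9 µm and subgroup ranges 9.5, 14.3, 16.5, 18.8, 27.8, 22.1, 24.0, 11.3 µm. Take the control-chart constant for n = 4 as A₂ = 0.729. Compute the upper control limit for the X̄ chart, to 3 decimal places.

X̄̄ = (693.0 + 705.4 + 705.8 + 708.6 + 703.9 + 703.0 + 703.4 + 700.9) / 8 = 5624.0000 / 8 = 703.0000
R̄ = (9.5 + 14.3 + 16.5 + 18.8 + 27.8 + 22.1 + 24.0 + 11.3) / 8 = 144.3000 / 8 = 18.0375
UCL = X̄̄ + A₂·R̄ = 703.0000 + 0.729 × 18.0375 = 716.1493

716.149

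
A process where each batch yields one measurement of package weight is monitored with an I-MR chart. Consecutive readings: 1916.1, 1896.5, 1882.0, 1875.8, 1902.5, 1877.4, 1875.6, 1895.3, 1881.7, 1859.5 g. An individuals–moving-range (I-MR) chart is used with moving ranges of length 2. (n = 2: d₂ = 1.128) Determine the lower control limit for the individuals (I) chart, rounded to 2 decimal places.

X̄ = (1916.1 + 1896.5 + 1882.0 + 1875.8 + 1902.5 + 1877.4 + 1875.6 + 1895.3 + 1881.7 + 1859.5) / 10 = 1886.2400
Moving ranges: 19.6, 14.5, 6.2, 26.7, 25.1, 1.8, 19.7, 13.6, 22.2; M̄R̄ = 149.4000 / 9 = 16.6000
LCL = X̄ − 3·M̄R̄/d₂ = 1886.2400 − 3 × 16.6000 / 1.128 = 1842.0911

1842.09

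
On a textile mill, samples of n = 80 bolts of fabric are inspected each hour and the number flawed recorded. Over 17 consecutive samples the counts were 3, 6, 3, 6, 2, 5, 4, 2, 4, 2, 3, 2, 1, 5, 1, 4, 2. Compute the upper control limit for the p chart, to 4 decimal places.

0.1065

p̄ = Σdᵢ / (k·n) = 55 / (17 × 80) = 0.04044
UCL = p̄ + 3·√(p̄(1−p̄)/n) = 0.04044 + 3 × √(0.04044×0.95956/80) = 0.04044 + 3 × 0.02202 = 0.10651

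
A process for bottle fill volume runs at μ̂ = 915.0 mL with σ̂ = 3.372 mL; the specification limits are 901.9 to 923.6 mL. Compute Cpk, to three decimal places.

0.850

Cpu = (USL − μ̂) / (3σ̂) = (923.6 − 915.0) / (3 × 3.372) = 0.8501; Cpl = (μ̂ − LSL) / (3σ̂) = (915.0 − 901.9) / (3 × 3.372) = 1.2950; Cpk = min(Cpu, Cpl) = 0.8501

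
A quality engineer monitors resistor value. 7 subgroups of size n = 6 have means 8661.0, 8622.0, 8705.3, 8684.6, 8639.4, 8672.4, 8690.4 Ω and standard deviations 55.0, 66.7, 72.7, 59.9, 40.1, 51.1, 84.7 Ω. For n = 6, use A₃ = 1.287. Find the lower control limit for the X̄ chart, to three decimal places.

X̄̄ = (8661.0 + 8622.0 + 8705.3 + 8684.6 + 8639.4 + 8672.4 + 8690.4) / 7 = 8667.8714
s̄ = (55.0 + 66.7 + 72.7 + 59.9 + 40.1 + 51.1 + 84.7) / 7 = 61.4571
LCL = X̄̄ − A₃·s̄ = 8667.8714 − 1.287 × 61.4571 = 8588.7761

8588.776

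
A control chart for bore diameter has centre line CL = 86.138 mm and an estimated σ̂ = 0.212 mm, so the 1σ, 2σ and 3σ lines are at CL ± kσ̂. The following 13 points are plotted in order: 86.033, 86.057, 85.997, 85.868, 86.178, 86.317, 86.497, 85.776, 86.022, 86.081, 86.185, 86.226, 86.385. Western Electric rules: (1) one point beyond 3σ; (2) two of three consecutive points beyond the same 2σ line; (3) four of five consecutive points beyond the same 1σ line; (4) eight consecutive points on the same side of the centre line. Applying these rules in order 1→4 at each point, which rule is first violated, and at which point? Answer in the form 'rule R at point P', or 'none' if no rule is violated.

Zone of each point (C = within 1σ̂, B = 1σ̂–2σ̂, A = 2σ̂–3σ̂, * = beyond 3σ̂; sign = side of CL): 1:-C, 2:-C, 3:-C, 4:-B, 5:+C, 6:+C, 7:+B, 8:-B, 9:-C, 10:-C, 11:+C, 12:+C, 13:+B
No rule fires across all 13 points.

none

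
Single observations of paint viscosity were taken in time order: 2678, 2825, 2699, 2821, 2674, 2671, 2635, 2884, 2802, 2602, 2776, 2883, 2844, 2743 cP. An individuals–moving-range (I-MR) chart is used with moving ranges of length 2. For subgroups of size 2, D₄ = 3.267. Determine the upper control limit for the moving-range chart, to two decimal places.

385.25

Moving ranges: 147, 126, 122, 147, 3, 36, 249, 82, 200, 174, 107, 39, 101; M̄R̄ = 1533.0000 / 13 = 117.9231
UCL_MR = D₄·M̄R̄ = 3.267 × 117.9231 = 385.2547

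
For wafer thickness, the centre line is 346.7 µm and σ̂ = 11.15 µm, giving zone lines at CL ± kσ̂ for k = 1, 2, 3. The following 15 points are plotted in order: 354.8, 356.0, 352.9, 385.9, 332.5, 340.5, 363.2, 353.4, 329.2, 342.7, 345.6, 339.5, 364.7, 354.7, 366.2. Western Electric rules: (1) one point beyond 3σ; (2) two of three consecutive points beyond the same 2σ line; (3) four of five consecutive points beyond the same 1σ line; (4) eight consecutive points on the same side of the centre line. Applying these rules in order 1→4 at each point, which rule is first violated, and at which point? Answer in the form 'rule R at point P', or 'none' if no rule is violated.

Zone of each point (C = within 1σ̂, B = 1σ̂–2σ̂, A = 2σ̂–3σ̂, * = beyond 3σ̂; sign = side of CL): 1:+C, 2:+C, 3:+C, 4:+*, 5:-B, 6:-C, 7:+B, 8:+C, 9:-B, 10:-C, 11:-C, 12:-C, 13:+B, 14:+C, 15:+B
Rule 1 (one point beyond the 3σ limits) is satisfied at point 4.

rule 1 at point 4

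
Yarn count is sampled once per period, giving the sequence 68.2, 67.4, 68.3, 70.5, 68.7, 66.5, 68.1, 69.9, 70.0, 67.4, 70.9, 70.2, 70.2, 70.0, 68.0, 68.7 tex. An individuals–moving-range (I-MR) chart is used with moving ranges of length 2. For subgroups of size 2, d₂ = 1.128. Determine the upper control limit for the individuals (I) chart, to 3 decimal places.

X̄ = (68.2 + 67.4 + 68.3 + 70.5 + 68.7 + 66.5 + 68.1 + 69.9 + 70.0 + 67.4 + 70.9 + 70.2 + 70.2 + 70.0 + 68.0 + 68.7) / 16 = 68.9375
Moving ranges: 0.8, 0.9, 2.2, 1.8, 2.2, 1.6, 1.8, 0.1, 2.6, 3.5, 0.7, 0.0, 0.2, 2.0, 0.7; M̄R̄ = 21.1000 / 15 = 1.4067
UCL = X̄ + 3·M̄R̄/d₂ = 68.9375 + 3 × 1.4067 / 1.128 = 72.6786

72.679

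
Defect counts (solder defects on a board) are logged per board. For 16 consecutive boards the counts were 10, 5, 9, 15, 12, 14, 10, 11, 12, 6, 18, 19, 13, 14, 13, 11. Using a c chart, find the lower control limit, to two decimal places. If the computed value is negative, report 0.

c̄ = (10 + 5 + 9 + 15 + 12 + 14 + 10 + 11 + 12 + 6 + 18 + 19 + 13 + 14 + 13 + 11) / 16 = 192 / 16 = 12.0000
LCL = c̄ − 3√c̄ = 12.0000 − 3 × 3.4641 = 1.6077

1.61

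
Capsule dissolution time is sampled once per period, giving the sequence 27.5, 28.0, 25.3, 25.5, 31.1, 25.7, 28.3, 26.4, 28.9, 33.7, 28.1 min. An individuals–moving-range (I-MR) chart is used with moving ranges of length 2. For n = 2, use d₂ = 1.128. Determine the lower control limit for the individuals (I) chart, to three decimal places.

X̄ = (27.5 + 28.0 + 25.3 + 25.5 + 31.1 + 25.7 + 28.3 + 26.4 + 28.9 + 33.7 + 28.1) / 11 = 28.0455
Moving ranges: 0.5, 2.7, 0.2, 5.6, 5.4, 2.6, 1.9, 2.5, 4.8, 5.6; M̄R̄ = 31.8000 / 10 = 3.1800
LCL = X̄ − 3·M̄R̄/d₂ = 28.0455 − 3 × 3.1800 / 1.128 = 19.5880

19.588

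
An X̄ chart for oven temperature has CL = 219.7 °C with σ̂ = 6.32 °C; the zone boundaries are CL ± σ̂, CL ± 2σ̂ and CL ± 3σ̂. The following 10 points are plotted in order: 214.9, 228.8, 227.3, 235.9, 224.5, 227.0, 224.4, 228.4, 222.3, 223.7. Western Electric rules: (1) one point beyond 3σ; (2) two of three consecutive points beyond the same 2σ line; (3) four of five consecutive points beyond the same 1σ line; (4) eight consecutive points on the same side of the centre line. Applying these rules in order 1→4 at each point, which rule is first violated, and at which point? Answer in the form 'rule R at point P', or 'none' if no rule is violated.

rule 3 at point 6

Zone of each point (C = within 1σ̂, B = 1σ̂–2σ̂, A = 2σ̂–3σ̂, * = beyond 3σ̂; sign = side of CL): 1:-C, 2:+B, 3:+B, 4:+A, 5:+C, 6:+B, 7:+C, 8:+B, 9:+C, 10:+C
Rule 3 (four of five consecutive points beyond the same 1σ limit) is satisfied at point 6.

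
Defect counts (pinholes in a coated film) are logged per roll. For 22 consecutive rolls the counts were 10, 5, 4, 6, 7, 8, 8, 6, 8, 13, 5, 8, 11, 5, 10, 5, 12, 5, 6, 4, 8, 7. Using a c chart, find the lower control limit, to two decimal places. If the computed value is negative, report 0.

0.00

c̄ = (10 + 5 + 4 + 6 + 7 + 8 + 8 + 6 + 8 + 13 + 5 + 8 + 11 + 5 + 10 + 5 + 12 + 5 + 6 + 4 + 8 + 7) / 22 = 161 / 22 = 7.3182
LCL = c̄ − 3√c̄ = 7.3182 − 3 × 2.7052 = -0.7975 → 0 (cannot be negative)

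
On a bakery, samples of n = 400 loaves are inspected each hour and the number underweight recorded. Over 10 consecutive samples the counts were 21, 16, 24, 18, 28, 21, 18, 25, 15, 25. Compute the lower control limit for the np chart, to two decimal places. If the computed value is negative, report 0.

7.69

p̄ = Σdᵢ / (k·n) = 211 / (10 × 400) = 0.05275
LCL = np̄ − 3·√(np̄(1−p̄)) = 21.1000 − 3 × 4.4707 = 7.6880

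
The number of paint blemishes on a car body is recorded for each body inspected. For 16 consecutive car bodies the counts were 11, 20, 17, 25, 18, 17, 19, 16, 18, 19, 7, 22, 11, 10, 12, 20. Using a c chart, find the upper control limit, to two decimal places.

28.51

c̄ = (11 + 20 + 17 + 25 + 18 + 17 + 19 + 16 + 18 + 19 + 7 + 22 + 11 + 10 + 12 + 20) / 16 = 262 / 16 = 16.3750
UCL = c̄ + 3√c̄ = 16.3750 + 3 × √16.3750 = 16.3750 + 3 × 4.0466 = 28.5148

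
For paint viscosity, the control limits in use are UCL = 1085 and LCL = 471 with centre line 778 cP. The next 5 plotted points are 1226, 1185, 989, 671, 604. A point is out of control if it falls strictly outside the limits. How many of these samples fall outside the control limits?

Compare each point to [471, 1085]: sample 1 = 1226 > UCL; sample 2 = 1185 > UCL.

2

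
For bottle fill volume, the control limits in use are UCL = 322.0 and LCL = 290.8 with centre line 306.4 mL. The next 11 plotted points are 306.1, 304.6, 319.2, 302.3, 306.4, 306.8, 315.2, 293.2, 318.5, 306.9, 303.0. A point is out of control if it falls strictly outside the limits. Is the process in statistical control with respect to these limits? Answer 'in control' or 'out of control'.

in control

All 11 points lie within [290.8, 322.0].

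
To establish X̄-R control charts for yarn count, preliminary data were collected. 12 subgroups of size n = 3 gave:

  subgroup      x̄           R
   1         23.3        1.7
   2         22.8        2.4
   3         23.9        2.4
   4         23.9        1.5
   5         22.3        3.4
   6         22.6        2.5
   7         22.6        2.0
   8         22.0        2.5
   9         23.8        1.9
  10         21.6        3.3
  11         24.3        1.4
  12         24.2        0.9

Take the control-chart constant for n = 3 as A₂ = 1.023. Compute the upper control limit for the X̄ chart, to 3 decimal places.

X̄̄ = (23.3 + 22.8 + 23.9 + 23.9 + 22.3 + 22.6 + 22.6 + 22.0 + 23.8 + 21.6 + 24.3 + 24.2) / 12 = 277.3000 / 12 = 23.1083
R̄ = (1.7 + 2.4 + 2.4 + 1.5 + 3.4 + 2.5 + 2.0 + 2.5 + 1.9 + 3.3 + 1.4 + 0.9) / 12 = 25.9000 / 12 = 2.1583
UCL = X̄̄ + A₂·R̄ = 23.1083 + 1.023 × 2.1583 = 25.3163

25.316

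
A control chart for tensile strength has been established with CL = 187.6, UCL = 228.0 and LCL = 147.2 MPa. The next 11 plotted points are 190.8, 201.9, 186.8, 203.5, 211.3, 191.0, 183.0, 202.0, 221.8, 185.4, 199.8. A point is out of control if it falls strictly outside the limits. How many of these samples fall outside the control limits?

All 11 points lie within [147.2, 228.0].

0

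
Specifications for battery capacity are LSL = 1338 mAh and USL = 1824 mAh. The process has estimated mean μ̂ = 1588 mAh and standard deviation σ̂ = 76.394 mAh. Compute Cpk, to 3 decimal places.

1.030

Cpu = (USL − μ̂) / (3σ̂) = (1824 − 1588) / (3 × 76.394) = 1.0297; Cpl = (μ̂ − LSL) / (3σ̂) = (1588 − 1338) / (3 × 76.394) = 1.0908; Cpk = min(Cpu, Cpl) = 1.0297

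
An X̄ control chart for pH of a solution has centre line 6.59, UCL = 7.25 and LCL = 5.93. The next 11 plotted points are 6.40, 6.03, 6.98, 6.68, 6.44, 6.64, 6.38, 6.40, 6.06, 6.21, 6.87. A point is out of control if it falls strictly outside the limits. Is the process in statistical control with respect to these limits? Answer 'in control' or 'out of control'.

in control

All 11 points lie within [5.93, 7.25].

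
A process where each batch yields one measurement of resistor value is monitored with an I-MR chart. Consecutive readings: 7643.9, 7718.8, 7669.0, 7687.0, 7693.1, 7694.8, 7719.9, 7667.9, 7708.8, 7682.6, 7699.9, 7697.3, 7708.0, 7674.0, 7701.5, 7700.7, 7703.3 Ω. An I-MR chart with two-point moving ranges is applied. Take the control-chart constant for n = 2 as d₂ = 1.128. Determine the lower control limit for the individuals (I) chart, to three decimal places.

X̄ = (7643.9 + 7718.8 + 7669.0 + 7687.0 + 7693.1 + 7694.8 + 7719.9 + 7667.9 + 7708.8 + 7682.6 + 7699.9 + 7697.3 + 7708.0 + 7674.0 + 7701.5 + 7700.7 + 7703.3) / 17 = 7692.3824
Moving ranges: 74.9, 49.8, 18.0, 6.1, 1.7, 25.1, 52.0, 40.9, 26.2, 17.3, 2.6, 10.7, 34.0, 27.5, 0.8, 2.6; M̄R̄ = 390.2000 / 16 = 24.3875
LCL = X̄ − 3·M̄R̄/d₂ = 7692.3824 − 3 × 24.3875 / 1.128 = 7627.5220

7627.522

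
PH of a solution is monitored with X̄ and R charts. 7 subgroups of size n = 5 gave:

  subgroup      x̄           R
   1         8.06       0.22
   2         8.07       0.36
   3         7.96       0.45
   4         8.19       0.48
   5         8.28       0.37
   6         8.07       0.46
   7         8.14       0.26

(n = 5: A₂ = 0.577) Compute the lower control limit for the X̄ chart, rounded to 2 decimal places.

7.90

X̄̄ = (8.06 + 8.07 + 7.96 + 8.19 + 8.28 + 8.07 + 8.14) / 7 = 56.7700 / 7 = 8.1100
R̄ = (0.22 + 0.36 + 0.45 + 0.48 + 0.37 + 0.46 + 0.26) / 7 = 2.6000 / 7 = 0.3714
LCL = X̄̄ − A₂·R̄ = 8.1100 − 0.577 × 0.3714 = 7.8957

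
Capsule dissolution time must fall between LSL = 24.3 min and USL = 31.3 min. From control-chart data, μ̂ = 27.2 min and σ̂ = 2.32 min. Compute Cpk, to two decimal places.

Cpu = (USL − μ̂) / (3σ̂) = (31.3 − 27.2) / (3 × 2.32) = 0.5891; Cpl = (μ̂ − LSL) / (3σ̂) = (27.2 − 24.3) / (3 × 2.32) = 0.4167; Cpk = min(Cpu, Cpl) = 0.4167

0.42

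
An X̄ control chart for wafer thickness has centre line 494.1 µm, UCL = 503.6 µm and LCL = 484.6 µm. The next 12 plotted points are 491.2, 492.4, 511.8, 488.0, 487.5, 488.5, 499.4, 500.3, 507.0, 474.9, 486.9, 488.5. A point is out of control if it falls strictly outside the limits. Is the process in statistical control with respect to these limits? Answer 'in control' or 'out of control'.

Compare each point to [484.6, 503.6]: sample 3 = 511.8 > UCL; sample 9 = 507.0 > UCL; sample 10 = 474.9 < LCL.

out of control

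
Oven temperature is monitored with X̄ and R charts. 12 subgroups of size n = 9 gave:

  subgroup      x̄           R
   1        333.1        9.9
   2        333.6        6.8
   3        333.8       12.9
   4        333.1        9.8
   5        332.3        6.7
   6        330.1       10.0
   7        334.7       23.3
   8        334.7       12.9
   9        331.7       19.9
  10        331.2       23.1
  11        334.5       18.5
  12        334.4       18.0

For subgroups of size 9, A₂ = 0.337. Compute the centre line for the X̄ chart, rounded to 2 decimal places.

333.10

X̄̄ = (333.1 + 333.6 + 333.8 + 333.1 + 332.3 + 330.1 + 334.7 + 334.7 + 331.7 + 331.2 + 334.5 + 334.4) / 12 = 3997.2000 / 12 = 333.1000
CL = X̄̄ = 333.1000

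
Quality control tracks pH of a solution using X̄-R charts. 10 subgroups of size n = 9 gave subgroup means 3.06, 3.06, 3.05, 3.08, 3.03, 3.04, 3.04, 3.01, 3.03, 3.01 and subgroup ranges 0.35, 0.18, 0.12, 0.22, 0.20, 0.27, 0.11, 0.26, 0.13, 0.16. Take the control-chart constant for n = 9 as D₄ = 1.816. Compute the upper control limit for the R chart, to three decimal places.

0.363

R̄ = (0.35 + 0.18 + 0.12 + 0.22 + 0.20 + 0.27 + 0.11 + 0.26 + 0.13 + 0.16) / 10 = 2.0000 / 10 = 0.2000
UCL_R = D₄·R̄ = 1.816 × 0.2000 = 0.3632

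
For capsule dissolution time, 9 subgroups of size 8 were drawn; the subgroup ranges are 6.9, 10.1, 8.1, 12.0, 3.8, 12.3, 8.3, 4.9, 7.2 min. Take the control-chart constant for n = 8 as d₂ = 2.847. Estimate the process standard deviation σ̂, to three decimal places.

R̄ = (6.9 + 10.1 + 8.1 + 12.0 + 3.8 + 12.3 + 8.3 + 4.9 + 7.2) / 9 = 8.1778
σ̂ = R̄ / d₂ = 8.1778 / 2.847 = 2.8724

2.872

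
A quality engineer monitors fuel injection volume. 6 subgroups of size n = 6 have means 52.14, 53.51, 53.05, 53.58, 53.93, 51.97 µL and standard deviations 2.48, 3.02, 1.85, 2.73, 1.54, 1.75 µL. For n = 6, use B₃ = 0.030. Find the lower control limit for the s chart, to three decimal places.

0.067

s̄ = (2.48 + 3.02 + 1.85 + 2.73 + 1.54 + 1.75) / 6 = 2.2283
LCL_s = B₃·s̄ = 0.030 × 2.2283 = 0.0669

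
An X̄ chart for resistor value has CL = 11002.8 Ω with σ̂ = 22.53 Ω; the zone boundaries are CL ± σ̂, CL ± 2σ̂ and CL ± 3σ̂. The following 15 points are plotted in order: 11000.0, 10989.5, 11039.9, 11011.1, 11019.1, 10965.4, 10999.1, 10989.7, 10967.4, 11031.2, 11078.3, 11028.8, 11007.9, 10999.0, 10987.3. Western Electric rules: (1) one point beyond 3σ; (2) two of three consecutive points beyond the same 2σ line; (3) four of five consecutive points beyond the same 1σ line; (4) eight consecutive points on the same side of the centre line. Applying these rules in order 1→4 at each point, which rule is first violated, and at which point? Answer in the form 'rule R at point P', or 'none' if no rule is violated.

rule 1 at point 11

Zone of each point (C = within 1σ̂, B = 1σ̂–2σ̂, A = 2σ̂–3σ̂, * = beyond 3σ̂; sign = side of CL): 1:-C, 2:-C, 3:+B, 4:+C, 5:+C, 6:-B, 7:-C, 8:-C, 9:-B, 10:+B, 11:+*, 12:+B, 13:+C, 14:-C, 15:-C
Rule 1 (one point beyond the 3σ limits) is satisfied at point 11.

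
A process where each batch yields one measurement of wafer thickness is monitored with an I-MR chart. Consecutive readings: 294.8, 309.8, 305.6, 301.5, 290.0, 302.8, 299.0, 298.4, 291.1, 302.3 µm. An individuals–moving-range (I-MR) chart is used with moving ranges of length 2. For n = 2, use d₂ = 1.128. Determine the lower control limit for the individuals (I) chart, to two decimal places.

X̄ = (294.8 + 309.8 + 305.6 + 301.5 + 290.0 + 302.8 + 299.0 + 298.4 + 291.1 + 302.3) / 10 = 299.5300
Moving ranges: 15.0, 4.2, 4.1, 11.5, 12.8, 3.8, 0.6, 7.3, 11.2; M̄R̄ = 70.5000 / 9 = 7.8333
LCL = X̄ − 3·M̄R̄/d₂ = 299.5300 − 3 × 7.8333 / 1.128 = 278.6967

278.70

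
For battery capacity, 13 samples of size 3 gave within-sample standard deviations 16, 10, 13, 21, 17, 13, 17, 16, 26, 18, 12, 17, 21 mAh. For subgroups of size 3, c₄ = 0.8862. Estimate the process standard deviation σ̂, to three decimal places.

18.836

s̄ = (16 + 10 + 13 + 21 + 17 + 13 + 17 + 16 + 26 + 18 + 12 + 17 + 21) / 13 = 16.6923
σ̂ = s̄ / c₄ = 16.6923 / 0.8862 = 18.8358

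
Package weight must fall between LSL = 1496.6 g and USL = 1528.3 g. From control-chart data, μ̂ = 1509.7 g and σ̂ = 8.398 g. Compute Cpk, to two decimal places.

0.52

Cpu = (USL − μ̂) / (3σ̂) = (1528.3 − 1509.7) / (3 × 8.398) = 0.7383; Cpl = (μ̂ − LSL) / (3σ̂) = (1509.7 − 1496.6) / (3 × 8.398) = 0.5200; Cpk = min(Cpu, Cpl) = 0.5200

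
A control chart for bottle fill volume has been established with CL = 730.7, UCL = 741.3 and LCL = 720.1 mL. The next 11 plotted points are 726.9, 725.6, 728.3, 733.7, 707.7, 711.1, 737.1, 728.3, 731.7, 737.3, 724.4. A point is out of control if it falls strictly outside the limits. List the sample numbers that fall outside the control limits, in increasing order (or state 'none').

Compare each point to [720.1, 741.3]: sample 5 = 707.7 < LCL; sample 6 = 711.1 < LCL.

5, 6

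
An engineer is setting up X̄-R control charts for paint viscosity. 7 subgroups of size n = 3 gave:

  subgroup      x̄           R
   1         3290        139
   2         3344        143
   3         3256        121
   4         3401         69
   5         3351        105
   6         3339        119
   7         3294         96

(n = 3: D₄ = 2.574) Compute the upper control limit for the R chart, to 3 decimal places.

291.230

R̄ = (139 + 143 + 121 + 69 + 105 + 119 + 96) / 7 = 792.0000 / 7 = 113.1429
UCL_R = D₄·R̄ = 2.574 × 113.1429 = 291.2297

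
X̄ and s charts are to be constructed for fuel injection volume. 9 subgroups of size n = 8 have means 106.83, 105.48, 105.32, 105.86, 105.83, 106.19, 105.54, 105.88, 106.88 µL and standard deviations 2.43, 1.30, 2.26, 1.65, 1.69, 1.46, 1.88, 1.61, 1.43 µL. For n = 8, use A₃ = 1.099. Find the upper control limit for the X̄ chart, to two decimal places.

X̄̄ = (106.83 + 105.48 + 105.32 + 105.86 + 105.83 + 106.19 + 105.54 + 105.88 + 106.88) / 9 = 105.9789
s̄ = (2.43 + 1.30 + 2.26 + 1.65 + 1.69 + 1.46 + 1.88 + 1.61 + 1.43) / 9 = 1.7456
UCL = X̄̄ + A₃·s̄ = 105.9789 + 1.099 × 1.7456 = 107.8973

107.90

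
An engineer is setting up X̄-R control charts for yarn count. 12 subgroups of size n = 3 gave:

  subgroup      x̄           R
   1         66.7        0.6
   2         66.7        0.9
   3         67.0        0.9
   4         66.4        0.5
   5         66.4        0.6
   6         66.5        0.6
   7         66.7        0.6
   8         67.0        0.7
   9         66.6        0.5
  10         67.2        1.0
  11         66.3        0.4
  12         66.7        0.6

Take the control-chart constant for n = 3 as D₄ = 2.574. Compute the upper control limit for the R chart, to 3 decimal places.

R̄ = (0.6 + 0.9 + 0.9 + 0.5 + 0.6 + 0.6 + 0.6 + 0.7 + 0.5 + 1.0 + 0.4 + 0.6) / 12 = 7.9000 / 12 = 0.6583
UCL_R = D₄·R̄ = 2.574 × 0.6583 = 1.6945

1.695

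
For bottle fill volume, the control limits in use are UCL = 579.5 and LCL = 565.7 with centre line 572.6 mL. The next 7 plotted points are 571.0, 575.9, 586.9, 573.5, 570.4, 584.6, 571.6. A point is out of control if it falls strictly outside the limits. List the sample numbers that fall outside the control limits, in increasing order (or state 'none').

3, 6

Compare each point to [565.7, 579.5]: sample 3 = 586.9 > UCL; sample 6 = 584.6 > UCL.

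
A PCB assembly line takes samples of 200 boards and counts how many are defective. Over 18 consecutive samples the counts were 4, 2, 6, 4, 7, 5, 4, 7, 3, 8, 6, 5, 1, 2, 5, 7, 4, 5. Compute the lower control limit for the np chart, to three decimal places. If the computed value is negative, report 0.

p̄ = Σdᵢ / (k·n) = 85 / (18 × 200) = 0.02361
LCL = np̄ − 3·√(np̄(1−p̄)) = 4.7222 − 3 × 2.1473 = -1.7196 → 0 (negative, so LCL = 0)

0.000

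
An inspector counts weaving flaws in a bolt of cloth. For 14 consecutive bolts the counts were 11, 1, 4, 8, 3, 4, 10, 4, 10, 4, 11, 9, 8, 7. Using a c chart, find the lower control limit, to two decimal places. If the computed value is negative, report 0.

0.00

c̄ = (11 + 1 + 4 + 8 + 3 + 4 + 10 + 4 + 10 + 4 + 11 + 9 + 8 + 7) / 14 = 94 / 14 = 6.7143
LCL = c̄ − 3√c̄ = 6.7143 − 3 × 2.5912 = -1.0593 → 0 (cannot be negative)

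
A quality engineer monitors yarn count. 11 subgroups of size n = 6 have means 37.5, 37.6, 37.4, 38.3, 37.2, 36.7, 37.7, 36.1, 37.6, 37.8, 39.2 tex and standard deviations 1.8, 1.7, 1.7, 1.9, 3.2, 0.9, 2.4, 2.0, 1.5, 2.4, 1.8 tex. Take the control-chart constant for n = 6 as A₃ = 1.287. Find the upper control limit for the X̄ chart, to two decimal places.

40.05

X̄̄ = (37.5 + 37.6 + 37.4 + 38.3 + 37.2 + 36.7 + 37.7 + 36.1 + 37.6 + 37.8 + 39.2) / 11 = 37.5545
s̄ = (1.8 + 1.7 + 1.7 + 1.9 + 3.2 + 0.9 + 2.4 + 2.0 + 1.5 + 2.4 + 1.8) / 11 = 1.9364
UCL = X̄̄ + A₃·s̄ = 37.5545 + 1.287 × 1.9364 = 40.0466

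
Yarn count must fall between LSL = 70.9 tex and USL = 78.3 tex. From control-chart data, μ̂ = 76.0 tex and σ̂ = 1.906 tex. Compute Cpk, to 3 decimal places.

0.402

Cpu = (USL − μ̂) / (3σ̂) = (78.3 − 76.0) / (3 × 1.906) = 0.4022; Cpl = (μ̂ − LSL) / (3σ̂) = (76.0 − 70.9) / (3 × 1.906) = 0.8919; Cpk = min(Cpu, Cpl) = 0.4022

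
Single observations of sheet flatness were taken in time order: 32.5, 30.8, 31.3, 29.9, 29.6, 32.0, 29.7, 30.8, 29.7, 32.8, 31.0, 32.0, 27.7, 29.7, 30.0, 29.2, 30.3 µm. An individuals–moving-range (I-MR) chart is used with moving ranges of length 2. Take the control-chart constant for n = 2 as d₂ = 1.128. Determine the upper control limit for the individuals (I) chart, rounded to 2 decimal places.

X̄ = (32.5 + 30.8 + 31.3 + 29.9 + 29.6 + 32.0 + 29.7 + 30.8 + 29.7 + 32.8 + 31.0 + 32.0 + 27.7 + 29.7 + 30.0 + 29.2 + 30.3) / 17 = 30.5294
Moving ranges: 1.7, 0.5, 1.4, 0.3, 2.4, 2.3, 1.1, 1.1, 3.1, 1.8, 1.0, 4.3, 2.0, 0.3, 0.8, 1.1; M̄R̄ = 25.2000 / 16 = 1.5750
UCL = X̄ + 3·M̄R̄/d₂ = 30.5294 + 3 × 1.5750 / 1.128 = 34.7182

34.72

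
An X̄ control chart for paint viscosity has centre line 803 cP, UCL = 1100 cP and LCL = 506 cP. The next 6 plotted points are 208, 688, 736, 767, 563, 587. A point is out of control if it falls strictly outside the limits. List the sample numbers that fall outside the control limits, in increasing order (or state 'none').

Compare each point to [506, 1100]: sample 1 = 208 < LCL.

1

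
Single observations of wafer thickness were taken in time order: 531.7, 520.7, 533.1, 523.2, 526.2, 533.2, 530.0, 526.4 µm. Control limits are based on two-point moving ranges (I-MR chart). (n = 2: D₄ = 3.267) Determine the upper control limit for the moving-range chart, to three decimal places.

23.382

Moving ranges: 11.0, 12.4, 9.9, 3.0, 7.0, 3.2, 3.6; M̄R̄ = 50.1000 / 7 = 7.1571
UCL_MR = D₄·M̄R̄ = 3.267 × 7.1571 = 23.3824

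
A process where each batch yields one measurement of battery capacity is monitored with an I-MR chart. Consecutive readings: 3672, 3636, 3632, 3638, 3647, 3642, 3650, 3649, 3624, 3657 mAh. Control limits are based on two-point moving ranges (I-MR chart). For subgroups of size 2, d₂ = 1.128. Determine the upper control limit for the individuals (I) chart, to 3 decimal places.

X̄ = (3672 + 3636 + 3632 + 3638 + 3647 + 3642 + 3650 + 3649 + 3624 + 3657) / 10 = 3644.7000
Moving ranges: 36, 4, 6, 9, 5, 8, 1, 25, 33; M̄R̄ = 127.0000 / 9 = 14.1111
UCL = X̄ + 3·M̄R̄/d₂ = 3644.7000 + 3 × 14.1111 / 1.128 = 3682.2296

3682.230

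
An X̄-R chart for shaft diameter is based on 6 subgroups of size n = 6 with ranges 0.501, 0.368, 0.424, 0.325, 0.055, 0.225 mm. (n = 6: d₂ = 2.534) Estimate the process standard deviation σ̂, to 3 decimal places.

0.125

R̄ = (0.501 + 0.368 + 0.424 + 0.325 + 0.055 + 0.225) / 6 = 0.3163
σ̂ = R̄ / d₂ = 0.3163 / 2.534 = 0.1248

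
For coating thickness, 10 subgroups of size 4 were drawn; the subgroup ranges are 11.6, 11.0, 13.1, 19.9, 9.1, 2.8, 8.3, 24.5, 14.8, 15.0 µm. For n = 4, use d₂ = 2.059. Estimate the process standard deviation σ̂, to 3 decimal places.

6.319

R̄ = (11.6 + 11.0 + 13.1 + 19.9 + 9.1 + 2.8 + 8.3 + 24.5 + 14.8 + 15.0) / 10 = 13.0100
σ̂ = R̄ / d₂ = 13.0100 / 2.059 = 6.3186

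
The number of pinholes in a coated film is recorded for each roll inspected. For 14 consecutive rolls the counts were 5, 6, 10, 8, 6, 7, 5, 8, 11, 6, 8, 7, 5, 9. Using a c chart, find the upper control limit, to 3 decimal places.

c̄ = (5 + 6 + 10 + 8 + 6 + 7 + 5 + 8 + 11 + 6 + 8 + 7 + 5 + 9) / 14 = 101 / 14 = 7.2143
UCL = c̄ + 3√c̄ = 7.2143 + 3 × √7.2143 = 7.2143 + 3 × 2.6859 = 15.2721

15.272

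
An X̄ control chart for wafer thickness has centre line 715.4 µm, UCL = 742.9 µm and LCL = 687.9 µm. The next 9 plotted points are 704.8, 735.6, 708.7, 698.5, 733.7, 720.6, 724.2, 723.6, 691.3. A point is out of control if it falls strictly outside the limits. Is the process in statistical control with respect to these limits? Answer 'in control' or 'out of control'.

All 9 points lie within [687.9, 742.9].

in control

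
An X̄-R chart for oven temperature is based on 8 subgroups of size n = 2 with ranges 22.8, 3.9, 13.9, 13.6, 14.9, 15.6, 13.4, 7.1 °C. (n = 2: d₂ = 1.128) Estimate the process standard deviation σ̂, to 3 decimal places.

11.658

R̄ = (22.8 + 3.9 + 13.9 + 13.6 + 14.9 + 15.6 + 13.4 + 7.1) / 8 = 13.1500
σ̂ = R̄ / d₂ = 13.1500 / 1.128 = 11.6578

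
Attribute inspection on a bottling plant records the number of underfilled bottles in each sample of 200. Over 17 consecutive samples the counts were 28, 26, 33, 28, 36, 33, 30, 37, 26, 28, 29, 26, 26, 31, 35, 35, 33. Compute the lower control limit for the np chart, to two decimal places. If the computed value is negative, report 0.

15.32

p̄ = Σdᵢ / (k·n) = 520 / (17 × 200) = 0.15294
LCL = np̄ − 3·√(np̄(1−p̄)) = 30.5882 − 3 × 5.0902 = 15.3177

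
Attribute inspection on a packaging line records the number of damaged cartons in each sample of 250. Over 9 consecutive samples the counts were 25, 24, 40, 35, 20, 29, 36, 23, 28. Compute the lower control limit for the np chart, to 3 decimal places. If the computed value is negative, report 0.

p̄ = Σdᵢ / (k·n) = 260 / (9 × 250) = 0.11556
LCL = np̄ − 3·√(np̄(1−p̄)) = 28.8889 − 3 × 5.0548 = 13.7246

13.725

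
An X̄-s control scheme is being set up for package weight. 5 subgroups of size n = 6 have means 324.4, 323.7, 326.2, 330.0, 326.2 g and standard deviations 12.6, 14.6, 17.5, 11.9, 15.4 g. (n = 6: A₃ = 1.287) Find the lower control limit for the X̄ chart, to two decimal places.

307.57

X̄̄ = (324.4 + 323.7 + 326.2 + 330.0 + 326.2) / 5 = 326.1000
s̄ = (12.6 + 14.6 + 17.5 + 11.9 + 15.4) / 5 = 14.4000
LCL = X̄̄ − A₃·s̄ = 326.1000 − 1.287 × 14.4000 = 307.5672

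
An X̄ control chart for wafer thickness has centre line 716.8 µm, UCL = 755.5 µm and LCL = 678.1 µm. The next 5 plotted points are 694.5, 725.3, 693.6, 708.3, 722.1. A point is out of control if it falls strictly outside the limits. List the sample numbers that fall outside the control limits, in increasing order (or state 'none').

All 5 points lie within [678.1, 755.5].

none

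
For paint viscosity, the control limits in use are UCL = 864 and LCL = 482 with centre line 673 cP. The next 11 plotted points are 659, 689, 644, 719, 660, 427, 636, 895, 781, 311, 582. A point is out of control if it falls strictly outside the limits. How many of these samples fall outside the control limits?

Compare each point to [482, 864]: sample 6 = 427 < LCL; sample 8 = 895 > UCL; sample 10 = 311 < LCL.

3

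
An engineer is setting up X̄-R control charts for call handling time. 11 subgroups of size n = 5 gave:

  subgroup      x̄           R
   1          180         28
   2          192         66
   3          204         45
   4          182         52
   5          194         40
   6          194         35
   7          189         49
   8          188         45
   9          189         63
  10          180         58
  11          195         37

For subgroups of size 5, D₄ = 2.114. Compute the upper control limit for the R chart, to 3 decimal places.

R̄ = (28 + 66 + 45 + 52 + 40 + 35 + 49 + 45 + 63 + 58 + 37) / 11 = 518.0000 / 11 = 47.0909
UCL_R = D₄·R̄ = 2.114 × 47.0909 = 99.5502

99.550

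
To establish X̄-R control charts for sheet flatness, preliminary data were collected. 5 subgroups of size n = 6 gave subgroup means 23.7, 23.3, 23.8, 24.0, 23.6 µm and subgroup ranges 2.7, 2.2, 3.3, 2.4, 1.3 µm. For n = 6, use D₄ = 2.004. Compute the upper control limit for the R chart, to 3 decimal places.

4.770

R̄ = (2.7 + 2.2 + 3.3 + 2.4 + 1.3) / 5 = 11.9000 / 5 = 2.3800
UCL_R = D₄·R̄ = 2.004 × 2.3800 = 4.7695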